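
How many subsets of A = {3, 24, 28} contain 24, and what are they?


A subset of A contains 24 iff the remaining 2 elements form any subset of A \ {24}.
Count: 2^(n-1) = 2^2 = 4
Subsets containing 24: {24}, {3, 24}, {24, 28}, {3, 24, 28}

Subsets containing 24 (4 total): {24}, {3, 24}, {24, 28}, {3, 24, 28}


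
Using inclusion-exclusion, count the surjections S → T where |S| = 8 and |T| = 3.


n = |S| = 8, k = |T| = 3. Surjections via inclusion-exclusion:
S(n,k) = Σ(-1)^i × C(k,i) × (k-i)^n, i=0 to k
i=0: (-1)^0×C(3,0)×3^8 = 6561
i=1: (-1)^1×C(3,1)×2^8 = -768
i=2: (-1)^2×C(3,2)×1^8 = 3
i=3: (-1)^3×C(3,3)×0^8 = 0
Total = 5796

Number of surjections = 5796


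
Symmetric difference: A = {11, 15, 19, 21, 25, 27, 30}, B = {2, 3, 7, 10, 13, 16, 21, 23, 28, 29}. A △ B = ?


A △ B = (A \ B) ∪ (B \ A) = elements in exactly one of A or B
A \ B = {11, 15, 19, 25, 27, 30}
B \ A = {2, 3, 7, 10, 13, 16, 23, 28, 29}
A △ B = {2, 3, 7, 10, 11, 13, 15, 16, 19, 23, 25, 27, 28, 29, 30}

A △ B = {2, 3, 7, 10, 11, 13, 15, 16, 19, 23, 25, 27, 28, 29, 30}


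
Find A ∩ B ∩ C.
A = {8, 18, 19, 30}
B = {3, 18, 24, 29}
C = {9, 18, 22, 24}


A ∩ B = {18}
(A ∩ B) ∩ C = {18}

A ∩ B ∩ C = {18}


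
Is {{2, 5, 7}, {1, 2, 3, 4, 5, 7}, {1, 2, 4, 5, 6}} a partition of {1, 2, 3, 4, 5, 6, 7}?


A partition requires: (1) non-empty parts, (2) pairwise disjoint, (3) union = U
Parts: {2, 5, 7}, {1, 2, 3, 4, 5, 7}, {1, 2, 4, 5, 6}
Union of parts: {1, 2, 3, 4, 5, 6, 7}
U = {1, 2, 3, 4, 5, 6, 7}
All non-empty? True
Pairwise disjoint? False
Covers U? True

No, not a valid partition


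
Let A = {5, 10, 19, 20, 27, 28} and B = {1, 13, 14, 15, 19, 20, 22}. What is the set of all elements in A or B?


A ∪ B = all elements in A or B (or both)
A = {5, 10, 19, 20, 27, 28}
B = {1, 13, 14, 15, 19, 20, 22}
A ∪ B = {1, 5, 10, 13, 14, 15, 19, 20, 22, 27, 28}

A ∪ B = {1, 5, 10, 13, 14, 15, 19, 20, 22, 27, 28}


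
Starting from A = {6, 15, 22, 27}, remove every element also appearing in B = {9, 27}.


A \ B = elements in A but not in B
A = {6, 15, 22, 27}
B = {9, 27}
Remove from A any elements in B
A \ B = {6, 15, 22}

A \ B = {6, 15, 22}


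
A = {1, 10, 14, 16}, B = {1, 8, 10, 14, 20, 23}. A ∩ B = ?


A ∩ B = elements in both A and B
A = {1, 10, 14, 16}
B = {1, 8, 10, 14, 20, 23}
A ∩ B = {1, 10, 14}

A ∩ B = {1, 10, 14}


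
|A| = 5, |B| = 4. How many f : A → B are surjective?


n = |A| = 5, k = |B| = 4. Surjections via inclusion-exclusion:
S(n,k) = Σ(-1)^i × C(k,i) × (k-i)^n, i=0 to k
i=0: (-1)^0×C(4,0)×4^5 = 1024
i=1: (-1)^1×C(4,1)×3^5 = -972
i=2: (-1)^2×C(4,2)×2^5 = 192
i=3: (-1)^3×C(4,3)×1^5 = -4
i=4: (-1)^4×C(4,4)×0^5 = 0
Total = 240

Number of surjections = 240


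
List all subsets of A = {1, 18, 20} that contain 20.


A subset of A contains 20 iff the remaining 2 elements form any subset of A \ {20}.
Count: 2^(n-1) = 2^2 = 4
Subsets containing 20: {20}, {1, 20}, {18, 20}, {1, 18, 20}

Subsets containing 20 (4 total): {20}, {1, 20}, {18, 20}, {1, 18, 20}


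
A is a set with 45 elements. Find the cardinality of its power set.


Number of subsets = 2^n
= 2^45
= 35184372088832

|P(A)| = 35184372088832


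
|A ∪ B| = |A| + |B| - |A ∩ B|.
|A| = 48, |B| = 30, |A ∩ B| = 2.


|A ∪ B| = |A| + |B| - |A ∩ B|
= 48 + 30 - 2
= 76

|A ∪ B| = 76


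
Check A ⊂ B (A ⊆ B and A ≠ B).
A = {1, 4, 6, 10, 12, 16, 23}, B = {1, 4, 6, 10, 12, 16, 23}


A ⊂ B requires: A ⊆ B AND A ≠ B.
A ⊆ B? Yes
A = B? Yes
A = B, so A is not a PROPER subset.

No, A is not a proper subset of B


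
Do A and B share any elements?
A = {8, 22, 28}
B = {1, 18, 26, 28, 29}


Disjoint means A ∩ B = ∅.
A ∩ B = {28}
A ∩ B ≠ ∅, so A and B are NOT disjoint.

Yes — A and B share the element(s) of A ∩ B = {28}, so they are not disjoint


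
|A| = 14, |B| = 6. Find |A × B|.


|A × B| = |A| × |B|
= 14 × 6
= 84

|A × B| = 84


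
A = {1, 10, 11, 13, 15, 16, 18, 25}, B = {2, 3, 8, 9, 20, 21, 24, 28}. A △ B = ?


A △ B = (A \ B) ∪ (B \ A) = elements in exactly one of A or B
A \ B = {1, 10, 11, 13, 15, 16, 18, 25}
B \ A = {2, 3, 8, 9, 20, 21, 24, 28}
A △ B = {1, 2, 3, 8, 9, 10, 11, 13, 15, 16, 18, 20, 21, 24, 25, 28}

A △ B = {1, 2, 3, 8, 9, 10, 11, 13, 15, 16, 18, 20, 21, 24, 25, 28}


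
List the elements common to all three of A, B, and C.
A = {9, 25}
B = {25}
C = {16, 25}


A ∩ B = {25}
(A ∩ B) ∩ C = {25}

A ∩ B ∩ C = {25}


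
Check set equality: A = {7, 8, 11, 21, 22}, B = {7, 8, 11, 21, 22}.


Two sets are equal iff they have exactly the same elements.
A = {7, 8, 11, 21, 22}
B = {7, 8, 11, 21, 22}
Same elements → A = B

Yes, A = B


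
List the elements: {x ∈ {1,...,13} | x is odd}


Checking each candidate:
Condition: odd numbers in {1,...,13}
Result = {1, 3, 5, 7, 9, 11, 13}

{1, 3, 5, 7, 9, 11, 13}


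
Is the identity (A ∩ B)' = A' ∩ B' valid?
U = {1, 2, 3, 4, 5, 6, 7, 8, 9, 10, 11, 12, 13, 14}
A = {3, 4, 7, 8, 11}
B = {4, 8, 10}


LHS: A ∩ B = {4, 8}
(A ∩ B)' = U \ (A ∩ B) = {1, 2, 3, 5, 6, 7, 9, 10, 11, 12, 13, 14}
A' = {1, 2, 5, 6, 9, 10, 12, 13, 14}, B' = {1, 2, 3, 5, 6, 7, 9, 11, 12, 13, 14}
Claimed RHS: A' ∩ B' = {1, 2, 5, 6, 9, 12, 13, 14}
Identity is INVALID: LHS = {1, 2, 3, 5, 6, 7, 9, 10, 11, 12, 13, 14} but the RHS claimed here equals {1, 2, 5, 6, 9, 12, 13, 14}. The correct form is (A ∩ B)' = A' ∪ B'.

Identity is invalid: (A ∩ B)' = {1, 2, 3, 5, 6, 7, 9, 10, 11, 12, 13, 14} but A' ∩ B' = {1, 2, 5, 6, 9, 12, 13, 14}. The correct De Morgan law is (A ∩ B)' = A' ∪ B'.


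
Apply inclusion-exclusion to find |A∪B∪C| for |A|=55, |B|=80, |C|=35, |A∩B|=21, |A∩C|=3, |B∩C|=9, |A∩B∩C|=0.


|A∪B∪C| = |A|+|B|+|C| - |A∩B|-|A∩C|-|B∩C| + |A∩B∩C|
= 55+80+35 - 21-3-9 + 0
= 170 - 33 + 0
= 137

|A ∪ B ∪ C| = 137


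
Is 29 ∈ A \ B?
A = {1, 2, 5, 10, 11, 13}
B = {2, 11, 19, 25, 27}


A = {1, 2, 5, 10, 11, 13}, B = {2, 11, 19, 25, 27}
A \ B = elements in A but not in B
A \ B = {1, 5, 10, 13}
Checking if 29 ∈ A \ B
29 is not in A \ B → False

29 ∉ A \ B


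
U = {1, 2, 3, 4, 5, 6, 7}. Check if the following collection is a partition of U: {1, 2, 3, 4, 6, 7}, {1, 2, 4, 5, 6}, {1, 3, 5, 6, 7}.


A partition requires: (1) non-empty parts, (2) pairwise disjoint, (3) union = U
Parts: {1, 2, 3, 4, 6, 7}, {1, 2, 4, 5, 6}, {1, 3, 5, 6, 7}
Union of parts: {1, 2, 3, 4, 5, 6, 7}
U = {1, 2, 3, 4, 5, 6, 7}
All non-empty? True
Pairwise disjoint? False
Covers U? True

No, not a valid partition


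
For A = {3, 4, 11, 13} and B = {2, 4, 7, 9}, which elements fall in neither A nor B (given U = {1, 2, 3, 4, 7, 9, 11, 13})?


A = {3, 4, 11, 13}
B = {2, 4, 7, 9}
Region: in neither A nor B (given U = {1, 2, 3, 4, 7, 9, 11, 13})
Elements: {1}

Elements in neither A nor B (given U = {1, 2, 3, 4, 7, 9, 11, 13}): {1}


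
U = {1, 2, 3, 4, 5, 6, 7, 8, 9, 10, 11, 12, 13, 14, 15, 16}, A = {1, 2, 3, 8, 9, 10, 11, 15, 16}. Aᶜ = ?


Aᶜ = U \ A = elements in U but not in A
U = {1, 2, 3, 4, 5, 6, 7, 8, 9, 10, 11, 12, 13, 14, 15, 16}
A = {1, 2, 3, 8, 9, 10, 11, 15, 16}
Aᶜ = {4, 5, 6, 7, 12, 13, 14}

Aᶜ = {4, 5, 6, 7, 12, 13, 14}


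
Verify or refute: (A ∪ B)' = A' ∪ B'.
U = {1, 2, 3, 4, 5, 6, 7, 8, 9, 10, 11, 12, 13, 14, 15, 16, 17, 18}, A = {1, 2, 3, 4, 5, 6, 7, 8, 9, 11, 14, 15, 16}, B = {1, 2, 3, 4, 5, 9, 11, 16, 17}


LHS: A ∪ B = {1, 2, 3, 4, 5, 6, 7, 8, 9, 11, 14, 15, 16, 17}
(A ∪ B)' = U \ (A ∪ B) = {10, 12, 13, 18}
A' = {10, 12, 13, 17, 18}, B' = {6, 7, 8, 10, 12, 13, 14, 15, 18}
Claimed RHS: A' ∪ B' = {6, 7, 8, 10, 12, 13, 14, 15, 17, 18}
Identity is INVALID: LHS = {10, 12, 13, 18} but the RHS claimed here equals {6, 7, 8, 10, 12, 13, 14, 15, 17, 18}. The correct form is (A ∪ B)' = A' ∩ B'.

Identity is invalid: (A ∪ B)' = {10, 12, 13, 18} but A' ∪ B' = {6, 7, 8, 10, 12, 13, 14, 15, 17, 18}. The correct De Morgan law is (A ∪ B)' = A' ∩ B'.


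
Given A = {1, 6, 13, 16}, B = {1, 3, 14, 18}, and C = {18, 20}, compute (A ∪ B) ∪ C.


A ∪ B = {1, 3, 6, 13, 14, 16, 18}
(A ∪ B) ∪ C = {1, 3, 6, 13, 14, 16, 18, 20}

A ∪ B ∪ C = {1, 3, 6, 13, 14, 16, 18, 20}


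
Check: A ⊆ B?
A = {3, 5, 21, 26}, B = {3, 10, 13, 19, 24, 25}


A ⊆ B means every element of A is in B.
Elements in A not in B: {5, 21, 26}
So A ⊄ B.

No, A ⊄ B


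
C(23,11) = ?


C(n,k) = n! / (k!(n-k)!)
C(23,11) = 23! / (11!12!)
= 1352078

C(23,11) = 1352078


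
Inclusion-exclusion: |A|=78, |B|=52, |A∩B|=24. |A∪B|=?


|A ∪ B| = |A| + |B| - |A ∩ B|
= 78 + 52 - 24
= 106

|A ∪ B| = 106


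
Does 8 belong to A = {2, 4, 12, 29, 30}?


A = {2, 4, 12, 29, 30}
Checking if 8 is in A
8 is not in A → False

8 ∉ A


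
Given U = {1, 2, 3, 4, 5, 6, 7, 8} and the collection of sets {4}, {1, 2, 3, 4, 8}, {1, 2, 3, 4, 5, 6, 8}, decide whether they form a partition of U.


A partition requires: (1) non-empty parts, (2) pairwise disjoint, (3) union = U
Parts: {4}, {1, 2, 3, 4, 8}, {1, 2, 3, 4, 5, 6, 8}
Union of parts: {1, 2, 3, 4, 5, 6, 8}
U = {1, 2, 3, 4, 5, 6, 7, 8}
All non-empty? True
Pairwise disjoint? False
Covers U? False

No, not a valid partition


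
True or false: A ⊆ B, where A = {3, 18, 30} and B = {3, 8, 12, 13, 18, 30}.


A ⊆ B means every element of A is in B.
All elements of A are in B.
So A ⊆ B.

Yes, A ⊆ B


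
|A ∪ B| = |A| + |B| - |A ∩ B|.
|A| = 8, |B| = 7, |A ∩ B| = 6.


|A ∪ B| = |A| + |B| - |A ∩ B|
= 8 + 7 - 6
= 9

|A ∪ B| = 9


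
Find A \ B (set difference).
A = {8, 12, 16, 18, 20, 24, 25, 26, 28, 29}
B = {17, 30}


A \ B = elements in A but not in B
A = {8, 12, 16, 18, 20, 24, 25, 26, 28, 29}
B = {17, 30}
Remove from A any elements in B
A \ B = {8, 12, 16, 18, 20, 24, 25, 26, 28, 29}

A \ B = {8, 12, 16, 18, 20, 24, 25, 26, 28, 29}


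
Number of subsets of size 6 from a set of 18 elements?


C(n,k) = n! / (k!(n-k)!)
C(18,6) = 18! / (6!12!)
= 18564

C(18,6) = 18564


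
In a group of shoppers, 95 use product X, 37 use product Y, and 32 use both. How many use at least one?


|A ∪ B| = |A| + |B| - |A ∩ B|
= 95 + 37 - 32
= 100

|A ∪ B| = 100


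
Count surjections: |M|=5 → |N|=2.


n = |M| = 5, k = |N| = 2. Surjections via inclusion-exclusion:
S(n,k) = Σ(-1)^i × C(k,i) × (k-i)^n, i=0 to k
i=0: (-1)^0×C(2,0)×2^5 = 32
i=1: (-1)^1×C(2,1)×1^5 = -2
i=2: (-1)^2×C(2,2)×0^5 = 0
Total = 30

Number of surjections = 30


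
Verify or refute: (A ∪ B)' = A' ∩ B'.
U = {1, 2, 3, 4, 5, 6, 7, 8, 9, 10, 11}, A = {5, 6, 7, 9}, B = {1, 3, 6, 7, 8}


LHS: A ∪ B = {1, 3, 5, 6, 7, 8, 9}
(A ∪ B)' = U \ (A ∪ B) = {2, 4, 10, 11}
A' = {1, 2, 3, 4, 8, 10, 11}, B' = {2, 4, 5, 9, 10, 11}
Claimed RHS: A' ∩ B' = {2, 4, 10, 11}
Identity is VALID: LHS = RHS = {2, 4, 10, 11} ✓

Identity is valid. (A ∪ B)' = A' ∩ B' = {2, 4, 10, 11}


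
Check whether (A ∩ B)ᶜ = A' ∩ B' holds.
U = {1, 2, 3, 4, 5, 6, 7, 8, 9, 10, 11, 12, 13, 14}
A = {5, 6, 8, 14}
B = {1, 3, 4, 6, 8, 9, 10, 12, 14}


LHS: A ∩ B = {6, 8, 14}
(A ∩ B)' = U \ (A ∩ B) = {1, 2, 3, 4, 5, 7, 9, 10, 11, 12, 13}
A' = {1, 2, 3, 4, 7, 9, 10, 11, 12, 13}, B' = {2, 5, 7, 11, 13}
Claimed RHS: A' ∩ B' = {2, 7, 11, 13}
Identity is INVALID: LHS = {1, 2, 3, 4, 5, 7, 9, 10, 11, 12, 13} but the RHS claimed here equals {2, 7, 11, 13}. The correct form is (A ∩ B)' = A' ∪ B'.

Identity is invalid: (A ∩ B)' = {1, 2, 3, 4, 5, 7, 9, 10, 11, 12, 13} but A' ∩ B' = {2, 7, 11, 13}. The correct De Morgan law is (A ∩ B)' = A' ∪ B'.


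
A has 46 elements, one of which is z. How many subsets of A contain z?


Subsets of A containing z correspond to subsets of A \ {z}, which has 45 elements.
Count = 2^(n-1) = 2^45
= 35184372088832

Number of subsets containing z = 35184372088832


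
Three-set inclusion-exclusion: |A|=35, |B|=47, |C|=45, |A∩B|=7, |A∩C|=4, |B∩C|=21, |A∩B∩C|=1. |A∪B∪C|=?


|A∪B∪C| = |A|+|B|+|C| - |A∩B|-|A∩C|-|B∩C| + |A∩B∩C|
= 35+47+45 - 7-4-21 + 1
= 127 - 32 + 1
= 96

|A ∪ B ∪ C| = 96


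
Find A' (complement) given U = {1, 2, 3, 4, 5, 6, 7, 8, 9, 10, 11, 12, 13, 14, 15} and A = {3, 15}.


Aᶜ = U \ A = elements in U but not in A
U = {1, 2, 3, 4, 5, 6, 7, 8, 9, 10, 11, 12, 13, 14, 15}
A = {3, 15}
Aᶜ = {1, 2, 4, 5, 6, 7, 8, 9, 10, 11, 12, 13, 14}

Aᶜ = {1, 2, 4, 5, 6, 7, 8, 9, 10, 11, 12, 13, 14}


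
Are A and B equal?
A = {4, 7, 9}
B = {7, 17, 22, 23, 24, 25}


Two sets are equal iff they have exactly the same elements.
A = {4, 7, 9}
B = {7, 17, 22, 23, 24, 25}
Differences: {4, 9, 17, 22, 23, 24, 25}
A ≠ B

No, A ≠ B


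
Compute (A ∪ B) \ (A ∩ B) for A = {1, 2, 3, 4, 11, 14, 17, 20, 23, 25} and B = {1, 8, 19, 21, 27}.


A △ B = (A \ B) ∪ (B \ A) = elements in exactly one of A or B
A \ B = {2, 3, 4, 11, 14, 17, 20, 23, 25}
B \ A = {8, 19, 21, 27}
A △ B = {2, 3, 4, 8, 11, 14, 17, 19, 20, 21, 23, 25, 27}

A △ B = {2, 3, 4, 8, 11, 14, 17, 19, 20, 21, 23, 25, 27}


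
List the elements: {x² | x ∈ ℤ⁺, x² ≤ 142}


Checking each candidate:
Condition: positive perfect squares ≤ 142
Result = {1, 4, 9, 16, 25, 36, 49, 64, 81, 100, 121}

{1, 4, 9, 16, 25, 36, 49, 64, 81, 100, 121}


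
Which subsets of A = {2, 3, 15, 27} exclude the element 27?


A subset of A that omits 27 is a subset of A \ {27}, so there are 2^(n-1) = 2^3 = 8 of them.
Subsets excluding 27: ∅, {2}, {3}, {15}, {2, 3}, {2, 15}, {3, 15}, {2, 3, 15}

Subsets excluding 27 (8 total): ∅, {2}, {3}, {15}, {2, 3}, {2, 15}, {3, 15}, {2, 3, 15}


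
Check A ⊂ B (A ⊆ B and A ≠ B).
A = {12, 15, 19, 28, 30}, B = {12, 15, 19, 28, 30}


A ⊂ B requires: A ⊆ B AND A ≠ B.
A ⊆ B? Yes
A = B? Yes
A = B, so A is not a PROPER subset.

No, A is not a proper subset of B


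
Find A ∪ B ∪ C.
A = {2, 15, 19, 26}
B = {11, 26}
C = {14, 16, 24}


A ∪ B = {2, 11, 15, 19, 26}
(A ∪ B) ∪ C = {2, 11, 14, 15, 16, 19, 24, 26}

A ∪ B ∪ C = {2, 11, 14, 15, 16, 19, 24, 26}


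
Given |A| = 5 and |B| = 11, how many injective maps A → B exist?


An injection sends each of |A| = 5 inputs to a distinct output in B.
# injections = |B|·(|B|-1)·…·(|B|-|A|+1) = 11! / (11 - 5)!
= 11 × 10 × 9 × 8 × 7
= 55440

Number of injections = 55440


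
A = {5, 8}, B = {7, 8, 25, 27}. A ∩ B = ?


A ∩ B = elements in both A and B
A = {5, 8}
B = {7, 8, 25, 27}
A ∩ B = {8}

A ∩ B = {8}


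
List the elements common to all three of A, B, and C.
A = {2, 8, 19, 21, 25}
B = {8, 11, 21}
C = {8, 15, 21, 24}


A ∩ B = {8, 21}
(A ∩ B) ∩ C = {8, 21}

A ∩ B ∩ C = {8, 21}


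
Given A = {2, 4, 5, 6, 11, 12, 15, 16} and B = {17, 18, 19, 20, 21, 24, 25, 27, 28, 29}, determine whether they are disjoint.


Disjoint means A ∩ B = ∅.
A ∩ B = ∅
A ∩ B = ∅, so A and B are disjoint.

Yes, A and B are disjoint


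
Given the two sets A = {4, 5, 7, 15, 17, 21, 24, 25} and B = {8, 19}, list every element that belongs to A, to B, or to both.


A ∪ B = all elements in A or B (or both)
A = {4, 5, 7, 15, 17, 21, 24, 25}
B = {8, 19}
A ∪ B = {4, 5, 7, 8, 15, 17, 19, 21, 24, 25}

A ∪ B = {4, 5, 7, 8, 15, 17, 19, 21, 24, 25}


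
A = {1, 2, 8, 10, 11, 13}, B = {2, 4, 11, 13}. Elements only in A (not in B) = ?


A = {1, 2, 8, 10, 11, 13}
B = {2, 4, 11, 13}
Region: only in A (not in B)
Elements: {1, 8, 10}

Elements only in A (not in B): {1, 8, 10}


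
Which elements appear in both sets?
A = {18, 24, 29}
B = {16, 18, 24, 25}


A ∩ B = elements in both A and B
A = {18, 24, 29}
B = {16, 18, 24, 25}
A ∩ B = {18, 24}

A ∩ B = {18, 24}


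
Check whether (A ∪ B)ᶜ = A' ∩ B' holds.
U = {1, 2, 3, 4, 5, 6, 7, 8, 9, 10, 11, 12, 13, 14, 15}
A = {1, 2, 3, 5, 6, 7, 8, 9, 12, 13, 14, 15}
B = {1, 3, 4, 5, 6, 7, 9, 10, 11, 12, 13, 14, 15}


LHS: A ∪ B = {1, 2, 3, 4, 5, 6, 7, 8, 9, 10, 11, 12, 13, 14, 15}
(A ∪ B)' = U \ (A ∪ B) = ∅
A' = {4, 10, 11}, B' = {2, 8}
Claimed RHS: A' ∩ B' = ∅
Identity is VALID: LHS = RHS = ∅ ✓

Identity is valid. (A ∪ B)' = A' ∩ B' = ∅


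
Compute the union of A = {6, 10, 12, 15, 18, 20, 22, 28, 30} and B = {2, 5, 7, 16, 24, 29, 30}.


A ∪ B = all elements in A or B (or both)
A = {6, 10, 12, 15, 18, 20, 22, 28, 30}
B = {2, 5, 7, 16, 24, 29, 30}
A ∪ B = {2, 5, 6, 7, 10, 12, 15, 16, 18, 20, 22, 24, 28, 29, 30}

A ∪ B = {2, 5, 6, 7, 10, 12, 15, 16, 18, 20, 22, 24, 28, 29, 30}


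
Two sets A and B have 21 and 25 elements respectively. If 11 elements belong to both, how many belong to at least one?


|A ∪ B| = |A| + |B| - |A ∩ B|
= 21 + 25 - 11
= 35

|A ∪ B| = 35


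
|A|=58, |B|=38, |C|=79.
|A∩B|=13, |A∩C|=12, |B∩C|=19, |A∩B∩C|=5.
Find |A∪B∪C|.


|A∪B∪C| = |A|+|B|+|C| - |A∩B|-|A∩C|-|B∩C| + |A∩B∩C|
= 58+38+79 - 13-12-19 + 5
= 175 - 44 + 5
= 136

|A ∪ B ∪ C| = 136


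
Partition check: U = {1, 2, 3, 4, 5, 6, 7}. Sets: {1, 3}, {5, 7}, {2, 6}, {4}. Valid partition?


A partition requires: (1) non-empty parts, (2) pairwise disjoint, (3) union = U
Parts: {1, 3}, {5, 7}, {2, 6}, {4}
Union of parts: {1, 2, 3, 4, 5, 6, 7}
U = {1, 2, 3, 4, 5, 6, 7}
All non-empty? True
Pairwise disjoint? True
Covers U? True

Yes, valid partition


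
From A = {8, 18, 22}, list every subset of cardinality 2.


|A| = 3, so A has C(3,2) = 3 subsets of size 2.
Enumerate by choosing 2 elements from A at a time:
{8, 18}, {8, 22}, {18, 22}

2-element subsets (3 total): {8, 18}, {8, 22}, {18, 22}


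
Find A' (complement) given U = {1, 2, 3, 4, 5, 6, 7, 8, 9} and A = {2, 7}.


Aᶜ = U \ A = elements in U but not in A
U = {1, 2, 3, 4, 5, 6, 7, 8, 9}
A = {2, 7}
Aᶜ = {1, 3, 4, 5, 6, 8, 9}

Aᶜ = {1, 3, 4, 5, 6, 8, 9}


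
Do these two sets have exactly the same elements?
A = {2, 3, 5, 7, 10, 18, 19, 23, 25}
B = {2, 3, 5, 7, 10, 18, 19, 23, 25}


Two sets are equal iff they have exactly the same elements.
A = {2, 3, 5, 7, 10, 18, 19, 23, 25}
B = {2, 3, 5, 7, 10, 18, 19, 23, 25}
Same elements → A = B

Yes, A = B


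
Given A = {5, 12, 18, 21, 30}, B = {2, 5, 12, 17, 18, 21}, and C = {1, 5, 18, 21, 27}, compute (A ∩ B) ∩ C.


A ∩ B = {5, 12, 18, 21}
(A ∩ B) ∩ C = {5, 18, 21}

A ∩ B ∩ C = {5, 18, 21}


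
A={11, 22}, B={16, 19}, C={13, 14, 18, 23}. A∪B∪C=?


A ∪ B = {11, 16, 19, 22}
(A ∪ B) ∪ C = {11, 13, 14, 16, 18, 19, 22, 23}

A ∪ B ∪ C = {11, 13, 14, 16, 18, 19, 22, 23}


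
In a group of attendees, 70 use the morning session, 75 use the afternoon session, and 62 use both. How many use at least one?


|A ∪ B| = |A| + |B| - |A ∩ B|
= 70 + 75 - 62
= 83

|A ∪ B| = 83


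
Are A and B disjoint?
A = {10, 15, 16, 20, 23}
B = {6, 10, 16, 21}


Disjoint means A ∩ B = ∅.
A ∩ B = {10, 16}
A ∩ B ≠ ∅, so A and B are NOT disjoint.

No, A and B are not disjoint (A ∩ B = {10, 16})


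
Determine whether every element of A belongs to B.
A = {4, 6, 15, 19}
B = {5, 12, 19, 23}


A ⊆ B means every element of A is in B.
Elements in A not in B: {4, 6, 15}
So A ⊄ B.

No, A ⊄ B


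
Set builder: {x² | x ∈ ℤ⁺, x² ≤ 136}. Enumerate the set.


Checking each candidate:
Condition: positive perfect squares ≤ 136
Result = {1, 4, 9, 16, 25, 36, 49, 64, 81, 100, 121}

{1, 4, 9, 16, 25, 36, 49, 64, 81, 100, 121}


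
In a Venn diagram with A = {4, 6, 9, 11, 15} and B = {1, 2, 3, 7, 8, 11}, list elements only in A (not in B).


A = {4, 6, 9, 11, 15}
B = {1, 2, 3, 7, 8, 11}
Region: only in A (not in B)
Elements: {4, 6, 9, 15}

Elements only in A (not in B): {4, 6, 9, 15}


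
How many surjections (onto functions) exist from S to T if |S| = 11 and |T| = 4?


n = |S| = 11, k = |T| = 4. Surjections via inclusion-exclusion:
S(n,k) = Σ(-1)^i × C(k,i) × (k-i)^n, i=0 to k
i=0: (-1)^0×C(4,0)×4^11 = 4194304
i=1: (-1)^1×C(4,1)×3^11 = -708588
i=2: (-1)^2×C(4,2)×2^11 = 12288
i=3: (-1)^3×C(4,3)×1^11 = -4
i=4: (-1)^4×C(4,4)×0^11 = 0
Total = 3498000

Number of surjections = 3498000


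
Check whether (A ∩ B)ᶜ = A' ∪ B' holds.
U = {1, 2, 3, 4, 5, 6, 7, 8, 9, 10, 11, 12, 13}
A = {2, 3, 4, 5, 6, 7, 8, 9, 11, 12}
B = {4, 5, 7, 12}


LHS: A ∩ B = {4, 5, 7, 12}
(A ∩ B)' = U \ (A ∩ B) = {1, 2, 3, 6, 8, 9, 10, 11, 13}
A' = {1, 10, 13}, B' = {1, 2, 3, 6, 8, 9, 10, 11, 13}
Claimed RHS: A' ∪ B' = {1, 2, 3, 6, 8, 9, 10, 11, 13}
Identity is VALID: LHS = RHS = {1, 2, 3, 6, 8, 9, 10, 11, 13} ✓

Identity is valid. (A ∩ B)' = A' ∪ B' = {1, 2, 3, 6, 8, 9, 10, 11, 13}


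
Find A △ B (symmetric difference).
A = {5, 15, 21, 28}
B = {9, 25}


A △ B = (A \ B) ∪ (B \ A) = elements in exactly one of A or B
A \ B = {5, 15, 21, 28}
B \ A = {9, 25}
A △ B = {5, 9, 15, 21, 25, 28}

A △ B = {5, 9, 15, 21, 25, 28}


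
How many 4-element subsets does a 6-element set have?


C(n,k) = n! / (k!(n-k)!)
C(6,4) = 6! / (4!2!)
= 15

C(6,4) = 15


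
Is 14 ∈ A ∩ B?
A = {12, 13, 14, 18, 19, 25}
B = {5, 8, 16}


A = {12, 13, 14, 18, 19, 25}, B = {5, 8, 16}
A ∩ B = elements in both A and B
A ∩ B = ∅
Checking if 14 ∈ A ∩ B
14 is not in A ∩ B → False

14 ∉ A ∩ B


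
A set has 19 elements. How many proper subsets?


Total subsets = 2^n = 2^19 = 524288
Proper subsets exclude the set itself: 2^n - 1
= 524288 - 1
= 524287

Number of proper subsets = 524287


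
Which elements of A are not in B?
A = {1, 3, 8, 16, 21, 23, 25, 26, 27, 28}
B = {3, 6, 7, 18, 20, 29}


A \ B = elements in A but not in B
A = {1, 3, 8, 16, 21, 23, 25, 26, 27, 28}
B = {3, 6, 7, 18, 20, 29}
Remove from A any elements in B
A \ B = {1, 8, 16, 21, 23, 25, 26, 27, 28}

A \ B = {1, 8, 16, 21, 23, 25, 26, 27, 28}


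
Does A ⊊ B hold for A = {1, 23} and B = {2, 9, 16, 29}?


A ⊂ B requires: A ⊆ B AND A ≠ B.
A ⊆ B? No
A ⊄ B, so A is not a proper subset.

No, A is not a proper subset of B


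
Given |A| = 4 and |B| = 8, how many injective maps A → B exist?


An injection sends each of |A| = 4 inputs to a distinct output in B.
# injections = |B|·(|B|-1)·…·(|B|-|A|+1) = 8! / (8 - 4)!
= 8 × 7 × 6 × 5
= 1680

Number of injections = 1680


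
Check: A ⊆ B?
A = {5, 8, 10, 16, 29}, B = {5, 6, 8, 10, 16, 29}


A ⊆ B means every element of A is in B.
All elements of A are in B.
So A ⊆ B.

Yes, A ⊆ B


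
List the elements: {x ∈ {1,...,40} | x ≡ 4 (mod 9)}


Checking each candidate:
Condition: x in {1,...,40} with x ≡ 4 (mod 9)
Result = {4, 13, 22, 31, 40}

{4, 13, 22, 31, 40}


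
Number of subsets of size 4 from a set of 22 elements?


C(n,k) = n! / (k!(n-k)!)
C(22,4) = 22! / (4!18!)
= 7315

C(22,4) = 7315


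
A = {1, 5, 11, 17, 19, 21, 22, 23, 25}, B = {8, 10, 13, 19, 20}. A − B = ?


A \ B = elements in A but not in B
A = {1, 5, 11, 17, 19, 21, 22, 23, 25}
B = {8, 10, 13, 19, 20}
Remove from A any elements in B
A \ B = {1, 5, 11, 17, 21, 22, 23, 25}

A \ B = {1, 5, 11, 17, 21, 22, 23, 25}


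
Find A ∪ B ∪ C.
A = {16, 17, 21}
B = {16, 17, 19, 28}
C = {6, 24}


A ∪ B = {16, 17, 19, 21, 28}
(A ∪ B) ∪ C = {6, 16, 17, 19, 21, 24, 28}

A ∪ B ∪ C = {6, 16, 17, 19, 21, 24, 28}


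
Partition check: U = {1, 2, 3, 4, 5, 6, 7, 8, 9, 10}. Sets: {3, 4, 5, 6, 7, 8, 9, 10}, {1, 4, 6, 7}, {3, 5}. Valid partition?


A partition requires: (1) non-empty parts, (2) pairwise disjoint, (3) union = U
Parts: {3, 4, 5, 6, 7, 8, 9, 10}, {1, 4, 6, 7}, {3, 5}
Union of parts: {1, 3, 4, 5, 6, 7, 8, 9, 10}
U = {1, 2, 3, 4, 5, 6, 7, 8, 9, 10}
All non-empty? True
Pairwise disjoint? False
Covers U? False

No, not a valid partition


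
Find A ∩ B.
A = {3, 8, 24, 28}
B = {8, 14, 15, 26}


A ∩ B = elements in both A and B
A = {3, 8, 24, 28}
B = {8, 14, 15, 26}
A ∩ B = {8}

A ∩ B = {8}


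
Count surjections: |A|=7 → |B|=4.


n = |A| = 7, k = |B| = 4. Surjections via inclusion-exclusion:
S(n,k) = Σ(-1)^i × C(k,i) × (k-i)^n, i=0 to k
i=0: (-1)^0×C(4,0)×4^7 = 16384
i=1: (-1)^1×C(4,1)×3^7 = -8748
i=2: (-1)^2×C(4,2)×2^7 = 768
i=3: (-1)^3×C(4,3)×1^7 = -4
i=4: (-1)^4×C(4,4)×0^7 = 0
Total = 8400

Number of surjections = 8400


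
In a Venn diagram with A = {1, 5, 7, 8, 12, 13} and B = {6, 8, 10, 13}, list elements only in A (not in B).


A = {1, 5, 7, 8, 12, 13}
B = {6, 8, 10, 13}
Region: only in A (not in B)
Elements: {1, 5, 7, 12}

Elements only in A (not in B): {1, 5, 7, 12}


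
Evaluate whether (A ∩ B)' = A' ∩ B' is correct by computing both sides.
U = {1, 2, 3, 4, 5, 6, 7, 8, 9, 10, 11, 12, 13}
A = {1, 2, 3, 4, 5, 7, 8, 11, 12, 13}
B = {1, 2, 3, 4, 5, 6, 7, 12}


LHS: A ∩ B = {1, 2, 3, 4, 5, 7, 12}
(A ∩ B)' = U \ (A ∩ B) = {6, 8, 9, 10, 11, 13}
A' = {6, 9, 10}, B' = {8, 9, 10, 11, 13}
Claimed RHS: A' ∩ B' = {9, 10}
Identity is INVALID: LHS = {6, 8, 9, 10, 11, 13} but the RHS claimed here equals {9, 10}. The correct form is (A ∩ B)' = A' ∪ B'.

Identity is invalid: (A ∩ B)' = {6, 8, 9, 10, 11, 13} but A' ∩ B' = {9, 10}. The correct De Morgan law is (A ∩ B)' = A' ∪ B'.


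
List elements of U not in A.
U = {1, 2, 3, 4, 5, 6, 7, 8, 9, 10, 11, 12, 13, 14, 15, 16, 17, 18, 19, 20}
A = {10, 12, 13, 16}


Aᶜ = U \ A = elements in U but not in A
U = {1, 2, 3, 4, 5, 6, 7, 8, 9, 10, 11, 12, 13, 14, 15, 16, 17, 18, 19, 20}
A = {10, 12, 13, 16}
Aᶜ = {1, 2, 3, 4, 5, 6, 7, 8, 9, 11, 14, 15, 17, 18, 19, 20}

Aᶜ = {1, 2, 3, 4, 5, 6, 7, 8, 9, 11, 14, 15, 17, 18, 19, 20}


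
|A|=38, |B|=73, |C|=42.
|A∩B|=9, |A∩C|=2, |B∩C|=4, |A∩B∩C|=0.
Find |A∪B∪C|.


|A∪B∪C| = |A|+|B|+|C| - |A∩B|-|A∩C|-|B∩C| + |A∩B∩C|
= 38+73+42 - 9-2-4 + 0
= 153 - 15 + 0
= 138

|A ∪ B ∪ C| = 138


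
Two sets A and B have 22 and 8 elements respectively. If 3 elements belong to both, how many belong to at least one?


|A ∪ B| = |A| + |B| - |A ∩ B|
= 22 + 8 - 3
= 27

|A ∪ B| = 27


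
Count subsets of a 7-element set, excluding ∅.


Total subsets = 2^n = 2^7 = 128
Non-empty subsets exclude the empty set: 2^n - 1
= 128 - 1
= 127

Number of non-empty subsets = 127


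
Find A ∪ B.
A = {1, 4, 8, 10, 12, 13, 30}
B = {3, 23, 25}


A ∪ B = all elements in A or B (or both)
A = {1, 4, 8, 10, 12, 13, 30}
B = {3, 23, 25}
A ∪ B = {1, 3, 4, 8, 10, 12, 13, 23, 25, 30}

A ∪ B = {1, 3, 4, 8, 10, 12, 13, 23, 25, 30}


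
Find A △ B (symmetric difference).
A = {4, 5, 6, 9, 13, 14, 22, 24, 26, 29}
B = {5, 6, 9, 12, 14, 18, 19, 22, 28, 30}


A △ B = (A \ B) ∪ (B \ A) = elements in exactly one of A or B
A \ B = {4, 13, 24, 26, 29}
B \ A = {12, 18, 19, 28, 30}
A △ B = {4, 12, 13, 18, 19, 24, 26, 28, 29, 30}

A △ B = {4, 12, 13, 18, 19, 24, 26, 28, 29, 30}


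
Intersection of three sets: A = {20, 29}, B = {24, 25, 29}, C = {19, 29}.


A ∩ B = {29}
(A ∩ B) ∩ C = {29}

A ∩ B ∩ C = {29}


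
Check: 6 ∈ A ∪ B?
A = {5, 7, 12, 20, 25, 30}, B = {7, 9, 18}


A = {5, 7, 12, 20, 25, 30}, B = {7, 9, 18}
A ∪ B = all elements in A or B
A ∪ B = {5, 7, 9, 12, 18, 20, 25, 30}
Checking if 6 ∈ A ∪ B
6 is not in A ∪ B → False

6 ∉ A ∪ B


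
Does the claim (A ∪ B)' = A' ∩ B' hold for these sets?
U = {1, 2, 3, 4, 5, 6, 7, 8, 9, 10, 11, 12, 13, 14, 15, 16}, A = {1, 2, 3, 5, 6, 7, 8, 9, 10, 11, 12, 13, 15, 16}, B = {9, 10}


LHS: A ∪ B = {1, 2, 3, 5, 6, 7, 8, 9, 10, 11, 12, 13, 15, 16}
(A ∪ B)' = U \ (A ∪ B) = {4, 14}
A' = {4, 14}, B' = {1, 2, 3, 4, 5, 6, 7, 8, 11, 12, 13, 14, 15, 16}
Claimed RHS: A' ∩ B' = {4, 14}
Identity is VALID: LHS = RHS = {4, 14} ✓

Identity is valid. (A ∪ B)' = A' ∩ B' = {4, 14}


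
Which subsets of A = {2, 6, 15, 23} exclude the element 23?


A subset of A that omits 23 is a subset of A \ {23}, so there are 2^(n-1) = 2^3 = 8 of them.
Subsets excluding 23: ∅, {2}, {6}, {15}, {2, 6}, {2, 15}, {6, 15}, {2, 6, 15}

Subsets excluding 23 (8 total): ∅, {2}, {6}, {15}, {2, 6}, {2, 15}, {6, 15}, {2, 6, 15}


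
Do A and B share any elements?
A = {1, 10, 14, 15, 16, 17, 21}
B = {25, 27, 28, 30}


Disjoint means A ∩ B = ∅.
A ∩ B = ∅
A ∩ B = ∅, so A and B are disjoint.

No — A and B share no elements (A ∩ B = ∅), so they are disjoint


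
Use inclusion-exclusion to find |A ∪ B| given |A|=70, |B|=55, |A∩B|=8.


|A ∪ B| = |A| + |B| - |A ∩ B|
= 70 + 55 - 8
= 117

|A ∪ B| = 117


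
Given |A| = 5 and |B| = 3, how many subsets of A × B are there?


A relation from A to B is any subset of A × B.
|A × B| = 5 × 3 = 15
# relations = 2^|A × B| = 2^15 = 32768

Number of relations = 32768


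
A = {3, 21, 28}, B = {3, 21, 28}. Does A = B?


Two sets are equal iff they have exactly the same elements.
A = {3, 21, 28}
B = {3, 21, 28}
Same elements → A = B

Yes, A = B


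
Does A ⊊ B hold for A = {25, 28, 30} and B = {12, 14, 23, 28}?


A ⊂ B requires: A ⊆ B AND A ≠ B.
A ⊆ B? No
A ⊄ B, so A is not a proper subset.

No, A is not a proper subset of B


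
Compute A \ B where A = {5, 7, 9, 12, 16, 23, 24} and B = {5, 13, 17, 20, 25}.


A \ B = elements in A but not in B
A = {5, 7, 9, 12, 16, 23, 24}
B = {5, 13, 17, 20, 25}
Remove from A any elements in B
A \ B = {7, 9, 12, 16, 23, 24}

A \ B = {7, 9, 12, 16, 23, 24}


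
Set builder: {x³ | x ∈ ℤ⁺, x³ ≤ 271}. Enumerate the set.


Checking each candidate:
Condition: positive perfect cubes ≤ 271
Result = {1, 8, 27, 64, 125, 216}

{1, 8, 27, 64, 125, 216}


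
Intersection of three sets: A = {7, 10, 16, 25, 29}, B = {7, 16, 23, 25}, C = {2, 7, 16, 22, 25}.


A ∩ B = {7, 16, 25}
(A ∩ B) ∩ C = {7, 16, 25}

A ∩ B ∩ C = {7, 16, 25}


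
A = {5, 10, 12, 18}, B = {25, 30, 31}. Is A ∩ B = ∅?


Disjoint means A ∩ B = ∅.
A ∩ B = ∅
A ∩ B = ∅, so A and B are disjoint.

Yes, A and B are disjoint


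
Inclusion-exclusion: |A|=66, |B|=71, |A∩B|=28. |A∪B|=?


|A ∪ B| = |A| + |B| - |A ∩ B|
= 66 + 71 - 28
= 109

|A ∪ B| = 109


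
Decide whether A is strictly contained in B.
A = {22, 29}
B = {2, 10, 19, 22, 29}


A ⊂ B requires: A ⊆ B AND A ≠ B.
A ⊆ B? Yes
A = B? No
A ⊂ B: Yes (A is a proper subset of B)

Yes, A ⊂ B


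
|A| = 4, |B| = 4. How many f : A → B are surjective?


n = |A| = 4, k = |B| = 4. Surjections via inclusion-exclusion:
S(n,k) = Σ(-1)^i × C(k,i) × (k-i)^n, i=0 to k
i=0: (-1)^0×C(4,0)×4^4 = 256
i=1: (-1)^1×C(4,1)×3^4 = -324
i=2: (-1)^2×C(4,2)×2^4 = 96
i=3: (-1)^3×C(4,3)×1^4 = -4
i=4: (-1)^4×C(4,4)×0^4 = 0
Total = 24

Number of surjections = 24


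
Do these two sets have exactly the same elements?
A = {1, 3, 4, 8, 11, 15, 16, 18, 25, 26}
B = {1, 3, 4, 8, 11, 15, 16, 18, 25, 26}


Two sets are equal iff they have exactly the same elements.
A = {1, 3, 4, 8, 11, 15, 16, 18, 25, 26}
B = {1, 3, 4, 8, 11, 15, 16, 18, 25, 26}
Same elements → A = B

Yes, A = B


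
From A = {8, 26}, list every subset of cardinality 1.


|A| = 2, so A has C(2,1) = 2 subsets of size 1.
Enumerate by choosing 1 elements from A at a time:
{8}, {26}

1-element subsets (2 total): {8}, {26}


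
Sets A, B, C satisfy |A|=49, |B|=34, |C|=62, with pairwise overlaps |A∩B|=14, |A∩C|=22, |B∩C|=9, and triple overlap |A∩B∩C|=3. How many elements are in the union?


|A∪B∪C| = |A|+|B|+|C| - |A∩B|-|A∩C|-|B∩C| + |A∩B∩C|
= 49+34+62 - 14-22-9 + 3
= 145 - 45 + 3
= 103

|A ∪ B ∪ C| = 103


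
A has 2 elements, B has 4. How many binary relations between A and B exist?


A relation from A to B is any subset of A × B.
|A × B| = 2 × 4 = 8
# relations = 2^|A × B| = 2^8 = 256

Number of relations = 256


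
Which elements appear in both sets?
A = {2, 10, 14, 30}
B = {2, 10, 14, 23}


A ∩ B = elements in both A and B
A = {2, 10, 14, 30}
B = {2, 10, 14, 23}
A ∩ B = {2, 10, 14}

A ∩ B = {2, 10, 14}


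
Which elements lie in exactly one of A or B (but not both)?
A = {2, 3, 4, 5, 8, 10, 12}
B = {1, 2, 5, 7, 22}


A △ B = (A \ B) ∪ (B \ A) = elements in exactly one of A or B
A \ B = {3, 4, 8, 10, 12}
B \ A = {1, 7, 22}
A △ B = {1, 3, 4, 7, 8, 10, 12, 22}

A △ B = {1, 3, 4, 7, 8, 10, 12, 22}


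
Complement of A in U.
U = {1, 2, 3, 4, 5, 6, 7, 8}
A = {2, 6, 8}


Aᶜ = U \ A = elements in U but not in A
U = {1, 2, 3, 4, 5, 6, 7, 8}
A = {2, 6, 8}
Aᶜ = {1, 3, 4, 5, 7}

Aᶜ = {1, 3, 4, 5, 7}


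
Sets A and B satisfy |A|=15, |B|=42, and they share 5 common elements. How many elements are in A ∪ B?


|A ∪ B| = |A| + |B| - |A ∩ B|
= 15 + 42 - 5
= 52

|A ∪ B| = 52


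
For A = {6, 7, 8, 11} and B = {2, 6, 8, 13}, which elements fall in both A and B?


A = {6, 7, 8, 11}
B = {2, 6, 8, 13}
Region: in both A and B
Elements: {6, 8}

Elements in both A and B: {6, 8}


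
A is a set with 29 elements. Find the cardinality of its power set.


Number of subsets = 2^n
= 2^29
= 536870912

|P(A)| = 536870912


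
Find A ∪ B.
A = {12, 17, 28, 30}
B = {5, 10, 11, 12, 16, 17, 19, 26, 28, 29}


A ∪ B = all elements in A or B (or both)
A = {12, 17, 28, 30}
B = {5, 10, 11, 12, 16, 17, 19, 26, 28, 29}
A ∪ B = {5, 10, 11, 12, 16, 17, 19, 26, 28, 29, 30}

A ∪ B = {5, 10, 11, 12, 16, 17, 19, 26, 28, 29, 30}


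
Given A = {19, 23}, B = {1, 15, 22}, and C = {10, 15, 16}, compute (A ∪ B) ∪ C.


A ∪ B = {1, 15, 19, 22, 23}
(A ∪ B) ∪ C = {1, 10, 15, 16, 19, 22, 23}

A ∪ B ∪ C = {1, 10, 15, 16, 19, 22, 23}


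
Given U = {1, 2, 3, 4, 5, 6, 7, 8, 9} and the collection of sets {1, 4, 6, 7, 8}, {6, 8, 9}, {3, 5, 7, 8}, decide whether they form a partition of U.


A partition requires: (1) non-empty parts, (2) pairwise disjoint, (3) union = U
Parts: {1, 4, 6, 7, 8}, {6, 8, 9}, {3, 5, 7, 8}
Union of parts: {1, 3, 4, 5, 6, 7, 8, 9}
U = {1, 2, 3, 4, 5, 6, 7, 8, 9}
All non-empty? True
Pairwise disjoint? False
Covers U? False

No, not a valid partition


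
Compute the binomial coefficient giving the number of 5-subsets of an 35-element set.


C(n,k) = n! / (k!(n-k)!)
C(35,5) = 35! / (5!30!)
= 324632

C(35,5) = 324632


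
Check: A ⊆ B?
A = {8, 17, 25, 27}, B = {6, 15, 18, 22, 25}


A ⊆ B means every element of A is in B.
Elements in A not in B: {8, 17, 27}
So A ⊄ B.

No, A ⊄ B


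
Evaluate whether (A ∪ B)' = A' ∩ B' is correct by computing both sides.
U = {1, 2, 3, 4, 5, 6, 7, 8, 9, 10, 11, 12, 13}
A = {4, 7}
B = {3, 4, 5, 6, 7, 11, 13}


LHS: A ∪ B = {3, 4, 5, 6, 7, 11, 13}
(A ∪ B)' = U \ (A ∪ B) = {1, 2, 8, 9, 10, 12}
A' = {1, 2, 3, 5, 6, 8, 9, 10, 11, 12, 13}, B' = {1, 2, 8, 9, 10, 12}
Claimed RHS: A' ∩ B' = {1, 2, 8, 9, 10, 12}
Identity is VALID: LHS = RHS = {1, 2, 8, 9, 10, 12} ✓

Identity is valid. (A ∪ B)' = A' ∩ B' = {1, 2, 8, 9, 10, 12}


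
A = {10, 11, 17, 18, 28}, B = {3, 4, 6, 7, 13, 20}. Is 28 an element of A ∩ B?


A = {10, 11, 17, 18, 28}, B = {3, 4, 6, 7, 13, 20}
A ∩ B = elements in both A and B
A ∩ B = ∅
Checking if 28 ∈ A ∩ B
28 is not in A ∩ B → False

28 ∉ A ∩ B


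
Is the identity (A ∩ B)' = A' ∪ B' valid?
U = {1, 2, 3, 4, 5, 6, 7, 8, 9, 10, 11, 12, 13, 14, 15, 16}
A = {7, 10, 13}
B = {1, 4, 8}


LHS: A ∩ B = ∅
(A ∩ B)' = U \ (A ∩ B) = {1, 2, 3, 4, 5, 6, 7, 8, 9, 10, 11, 12, 13, 14, 15, 16}
A' = {1, 2, 3, 4, 5, 6, 8, 9, 11, 12, 14, 15, 16}, B' = {2, 3, 5, 6, 7, 9, 10, 11, 12, 13, 14, 15, 16}
Claimed RHS: A' ∪ B' = {1, 2, 3, 4, 5, 6, 7, 8, 9, 10, 11, 12, 13, 14, 15, 16}
Identity is VALID: LHS = RHS = {1, 2, 3, 4, 5, 6, 7, 8, 9, 10, 11, 12, 13, 14, 15, 16} ✓

Identity is valid. (A ∩ B)' = A' ∪ B' = {1, 2, 3, 4, 5, 6, 7, 8, 9, 10, 11, 12, 13, 14, 15, 16}


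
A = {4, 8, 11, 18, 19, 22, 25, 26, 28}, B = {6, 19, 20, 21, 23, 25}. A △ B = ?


A △ B = (A \ B) ∪ (B \ A) = elements in exactly one of A or B
A \ B = {4, 8, 11, 18, 22, 26, 28}
B \ A = {6, 20, 21, 23}
A △ B = {4, 6, 8, 11, 18, 20, 21, 22, 23, 26, 28}

A △ B = {4, 6, 8, 11, 18, 20, 21, 22, 23, 26, 28}


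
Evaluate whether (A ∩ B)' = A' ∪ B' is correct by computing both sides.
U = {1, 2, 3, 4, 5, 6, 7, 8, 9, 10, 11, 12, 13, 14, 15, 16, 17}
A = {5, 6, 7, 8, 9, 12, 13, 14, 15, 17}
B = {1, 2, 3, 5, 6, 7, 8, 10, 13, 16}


LHS: A ∩ B = {5, 6, 7, 8, 13}
(A ∩ B)' = U \ (A ∩ B) = {1, 2, 3, 4, 9, 10, 11, 12, 14, 15, 16, 17}
A' = {1, 2, 3, 4, 10, 11, 16}, B' = {4, 9, 11, 12, 14, 15, 17}
Claimed RHS: A' ∪ B' = {1, 2, 3, 4, 9, 10, 11, 12, 14, 15, 16, 17}
Identity is VALID: LHS = RHS = {1, 2, 3, 4, 9, 10, 11, 12, 14, 15, 16, 17} ✓

Identity is valid. (A ∩ B)' = A' ∪ B' = {1, 2, 3, 4, 9, 10, 11, 12, 14, 15, 16, 17}


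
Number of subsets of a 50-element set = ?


Number of subsets = 2^n
= 2^50
= 1125899906842624

|P(A)| = 1125899906842624


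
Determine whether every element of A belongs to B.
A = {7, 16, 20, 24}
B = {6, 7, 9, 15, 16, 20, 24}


A ⊆ B means every element of A is in B.
All elements of A are in B.
So A ⊆ B.

Yes, A ⊆ B


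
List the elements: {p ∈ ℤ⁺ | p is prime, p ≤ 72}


Checking each candidate:
Condition: primes ≤ 72
Result = {2, 3, 5, 7, 11, 13, 17, 19, 23, 29, 31, 37, 41, 43, 47, 53, 59, 61, 67, 71}

{2, 3, 5, 7, 11, 13, 17, 19, 23, 29, 31, 37, 41, 43, 47, 53, 59, 61, 67, 71}


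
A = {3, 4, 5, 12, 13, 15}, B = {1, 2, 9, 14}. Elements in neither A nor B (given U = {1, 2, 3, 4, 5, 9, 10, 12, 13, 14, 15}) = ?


A = {3, 4, 5, 12, 13, 15}
B = {1, 2, 9, 14}
Region: in neither A nor B (given U = {1, 2, 3, 4, 5, 9, 10, 12, 13, 14, 15})
Elements: {10}

Elements in neither A nor B (given U = {1, 2, 3, 4, 5, 9, 10, 12, 13, 14, 15}): {10}


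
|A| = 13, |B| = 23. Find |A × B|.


|A × B| = |A| × |B|
= 13 × 23
= 299

|A × B| = 299


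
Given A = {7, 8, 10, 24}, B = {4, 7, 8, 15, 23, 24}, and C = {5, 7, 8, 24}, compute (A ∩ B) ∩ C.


A ∩ B = {7, 8, 24}
(A ∩ B) ∩ C = {7, 8, 24}

A ∩ B ∩ C = {7, 8, 24}


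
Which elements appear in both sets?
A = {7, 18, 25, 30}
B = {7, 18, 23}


A ∩ B = elements in both A and B
A = {7, 18, 25, 30}
B = {7, 18, 23}
A ∩ B = {7, 18}

A ∩ B = {7, 18}


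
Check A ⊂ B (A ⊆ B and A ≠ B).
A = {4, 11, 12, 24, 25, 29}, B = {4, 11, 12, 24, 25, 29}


A ⊂ B requires: A ⊆ B AND A ≠ B.
A ⊆ B? Yes
A = B? Yes
A = B, so A is not a PROPER subset.

No, A is not a proper subset of B


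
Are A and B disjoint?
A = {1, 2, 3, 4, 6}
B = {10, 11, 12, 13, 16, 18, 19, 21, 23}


Disjoint means A ∩ B = ∅.
A ∩ B = ∅
A ∩ B = ∅, so A and B are disjoint.

Yes, A and B are disjoint


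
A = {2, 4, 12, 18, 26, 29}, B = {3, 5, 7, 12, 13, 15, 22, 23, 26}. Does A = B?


Two sets are equal iff they have exactly the same elements.
A = {2, 4, 12, 18, 26, 29}
B = {3, 5, 7, 12, 13, 15, 22, 23, 26}
Differences: {2, 3, 4, 5, 7, 13, 15, 18, 22, 23, 29}
A ≠ B

No, A ≠ B


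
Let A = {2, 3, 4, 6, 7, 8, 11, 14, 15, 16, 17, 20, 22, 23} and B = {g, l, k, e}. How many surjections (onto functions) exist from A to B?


n = |A| = 14, k = |B| = 4. Surjections via inclusion-exclusion:
S(n,k) = Σ(-1)^i × C(k,i) × (k-i)^n, i=0 to k
i=0: (-1)^0×C(4,0)×4^14 = 268435456
i=1: (-1)^1×C(4,1)×3^14 = -19131876
i=2: (-1)^2×C(4,2)×2^14 = 98304
i=3: (-1)^3×C(4,3)×1^14 = -4
i=4: (-1)^4×C(4,4)×0^14 = 0
Total = 249401880

Number of surjections = 249401880


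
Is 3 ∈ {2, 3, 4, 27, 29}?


A = {2, 3, 4, 27, 29}
Checking if 3 is in A
3 is in A → True

3 ∈ A


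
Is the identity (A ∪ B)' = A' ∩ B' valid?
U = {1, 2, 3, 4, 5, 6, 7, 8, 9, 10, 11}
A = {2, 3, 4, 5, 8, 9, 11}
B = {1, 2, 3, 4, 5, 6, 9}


LHS: A ∪ B = {1, 2, 3, 4, 5, 6, 8, 9, 11}
(A ∪ B)' = U \ (A ∪ B) = {7, 10}
A' = {1, 6, 7, 10}, B' = {7, 8, 10, 11}
Claimed RHS: A' ∩ B' = {7, 10}
Identity is VALID: LHS = RHS = {7, 10} ✓

Identity is valid. (A ∪ B)' = A' ∩ B' = {7, 10}


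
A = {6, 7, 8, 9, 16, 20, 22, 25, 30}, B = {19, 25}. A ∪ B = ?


A ∪ B = all elements in A or B (or both)
A = {6, 7, 8, 9, 16, 20, 22, 25, 30}
B = {19, 25}
A ∪ B = {6, 7, 8, 9, 16, 19, 20, 22, 25, 30}

A ∪ B = {6, 7, 8, 9, 16, 19, 20, 22, 25, 30}
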